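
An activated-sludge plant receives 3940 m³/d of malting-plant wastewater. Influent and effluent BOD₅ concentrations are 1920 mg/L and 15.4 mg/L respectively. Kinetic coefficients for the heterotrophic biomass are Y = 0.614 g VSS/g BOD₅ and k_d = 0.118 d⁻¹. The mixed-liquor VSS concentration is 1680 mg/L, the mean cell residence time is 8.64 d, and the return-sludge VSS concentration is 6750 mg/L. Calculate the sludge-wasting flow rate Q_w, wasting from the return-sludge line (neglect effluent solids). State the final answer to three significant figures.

Q_w ≈ 338 m³/d

Rearranging the biomass balance for a CMAS with decay, V = Y·Q·ΔS·θ_c / [X·(1+k_d θ_c)] = 0.614 × 3940 × (1920 − 15.4) × 8.64 / [1680 × (1 + 0.118 × 8.64)] = 3.98×10^7 / 3393 = 11733 m³.
Wasting from the return line (neglecting effluent solids): Q_w = V·X / (θ_c·X_r) = 11733 × 1680 / (8.64 × 6750) = 338.0 m³/d.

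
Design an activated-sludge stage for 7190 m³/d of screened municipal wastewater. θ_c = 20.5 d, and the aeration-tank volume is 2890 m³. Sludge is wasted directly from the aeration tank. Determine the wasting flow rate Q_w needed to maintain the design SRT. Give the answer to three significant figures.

Q_w ≈ 141 m³/d

For wasting at MLVSS concentration, Q_w = V/θ_c = 2890/20.5 = 141.0 m³/d.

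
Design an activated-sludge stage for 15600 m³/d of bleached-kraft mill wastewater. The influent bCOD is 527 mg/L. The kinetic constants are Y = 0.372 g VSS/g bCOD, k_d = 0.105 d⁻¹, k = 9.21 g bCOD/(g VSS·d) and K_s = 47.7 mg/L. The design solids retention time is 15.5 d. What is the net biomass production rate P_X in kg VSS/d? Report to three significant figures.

P_X ≈ 1160 kg VSS/d

From the Monod/SRT balance for a CMAS, S = K_s·(1+k_d θ_c)/[θ_c·(Y k − k_d) − 1] = 47.7 × (1 + 0.105 × 15.5) / [15.5 × (0.372 × 9.21 − 0.105) − 1] = 125.3 / 50.48 = 2.483 mg/L.
The observed yield is Y_obs = Y/(1 + k_d·θ_c) = 0.372 / (1 + 0.105 × 15.5) = 0.372 / 2.627 = 0.1416 g VSS per g bCOD removed.
Mass of bCOD removed per day: Q(S₀ − S) = 15600 × 524.5 g/m³ = 8183 kg/d.
Biomass produced: P_X = Y_obs·Q·ΔS = 0.1416 × 8183 ≈ 1158 kg VSS/d.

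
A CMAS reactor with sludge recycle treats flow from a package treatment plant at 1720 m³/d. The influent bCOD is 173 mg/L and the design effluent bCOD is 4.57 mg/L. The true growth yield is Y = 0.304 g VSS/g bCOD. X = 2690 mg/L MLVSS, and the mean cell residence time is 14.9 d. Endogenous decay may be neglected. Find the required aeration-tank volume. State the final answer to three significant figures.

V ≈ 488 m³

V·X = Y·Q·ΔS·θ_c gives V = 0.304 × 1720 × (173 − 4.57) × 14.9 / 2690 = 487.8 m³.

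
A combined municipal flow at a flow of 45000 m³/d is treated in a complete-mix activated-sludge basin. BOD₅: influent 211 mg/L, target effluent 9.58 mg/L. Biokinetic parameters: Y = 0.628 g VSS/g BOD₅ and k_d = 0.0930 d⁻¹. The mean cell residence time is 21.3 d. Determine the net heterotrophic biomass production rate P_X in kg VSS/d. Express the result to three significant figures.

The observed yield is Y_obs = Y/(1 + k_d·θ_c) = 0.628 / (1 + 0.0930 × 21.3) = 0.628 / 2.981 = 0.2107 g VSS per g BOD₅ removed.
Mass of BOD₅ removed per day: Q(S₀ − S) = 45000 × 201.4 g/m³ = 9064 kg/d.
Net biomass production P_X = Y_obs × Q·(S₀ − S) = 0.2107 × 9064 = 1910 kg VSS/d.

P_X ≈ 1910 kg VSS/d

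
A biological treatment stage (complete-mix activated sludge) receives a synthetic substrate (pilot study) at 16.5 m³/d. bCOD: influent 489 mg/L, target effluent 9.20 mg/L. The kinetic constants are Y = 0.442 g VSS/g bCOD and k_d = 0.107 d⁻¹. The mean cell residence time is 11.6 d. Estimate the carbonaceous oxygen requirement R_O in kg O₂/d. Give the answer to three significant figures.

Correct the yield for decay: Y_obs = Y/(1 + k_d θ_c) = 0.442 / (1 + 0.107 × 11.6) = 0.442 / 2.241 = 0.1972.
Substrate removed = Q·(S₀ − S) = 16.5 m³/d × (489 − 9.20) g/m³ = 7.92×10^3 g/d = 7.917 kg/d.
Biomass synthesised: P_X = Y_obs × 7.917 = 1.561 kg VSS/d.
R_O = Q·ΔS − 1.42 P_X = 7.917 − 2.217 = 5.700 kg O₂/d.

R_O ≈ 5.70 kg O₂/d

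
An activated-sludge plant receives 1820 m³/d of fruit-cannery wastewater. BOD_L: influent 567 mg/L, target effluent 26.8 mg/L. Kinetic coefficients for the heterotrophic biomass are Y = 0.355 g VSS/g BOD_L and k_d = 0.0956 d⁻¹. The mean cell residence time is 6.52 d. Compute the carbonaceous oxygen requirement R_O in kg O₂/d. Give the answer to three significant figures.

R_O ≈ 678 kg O₂/d

Y_obs = Y / (1 + k_d θ_c) = 0.355 / (1 + 0.0956 × 6.52) = 0.355 / 1.623 = 0.2187.
ΔS = 567 − 26.8 = 540.2 mg/L, so the substrate removal rate is 1820 × 540.2/1000 = 983.2 kg BOD_L/d.
P_X = Y_obs·Q·(S₀ − S) = 0.2187 × 983.2 = 215.0 kg VSS/d.
Carbonaceous O₂ demand = substrate oxidised − cell-mass equivalent = 983.2 − 1.42 × 215.0 = 677.9 kg O₂/d.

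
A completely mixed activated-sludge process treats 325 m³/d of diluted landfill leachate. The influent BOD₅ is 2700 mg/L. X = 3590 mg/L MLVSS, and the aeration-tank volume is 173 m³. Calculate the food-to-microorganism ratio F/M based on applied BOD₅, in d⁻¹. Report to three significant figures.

F/M ≈ 1.41 d⁻¹

F/M = Q·S₀ / (V·X) = 325 × 2700 / (173.0 × 3590) = 1.413 g BOD₅·(g VSS·d)⁻¹.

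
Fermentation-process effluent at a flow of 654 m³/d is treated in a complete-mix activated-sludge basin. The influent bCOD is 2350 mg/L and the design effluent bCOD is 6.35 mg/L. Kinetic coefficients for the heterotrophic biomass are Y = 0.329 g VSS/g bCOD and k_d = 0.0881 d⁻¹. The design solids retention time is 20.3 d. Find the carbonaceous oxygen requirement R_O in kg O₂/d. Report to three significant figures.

The observed yield is Y_obs = Y/(1 + k_d·θ_c) = 0.329 / (1 + 0.0881 × 20.3) = 0.329 / 2.788 = 0.1180 g VSS per g bCOD removed.
Substrate removed = Q·(S₀ − S) = 654 m³/d × (2350 − 6.35) g/m³ = 1.53×10^6 g/d = 1533 kg/d.
Net sludge production P_X = 0.1180 × 1533 = 180.8 kg VSS/d.
Carbonaceous O₂ demand = substrate oxidised − cell-mass equivalent = 1533 − 1.42 × 180.8 = 1276 kg O₂/d.

R_O ≈ 1280 kg O₂/d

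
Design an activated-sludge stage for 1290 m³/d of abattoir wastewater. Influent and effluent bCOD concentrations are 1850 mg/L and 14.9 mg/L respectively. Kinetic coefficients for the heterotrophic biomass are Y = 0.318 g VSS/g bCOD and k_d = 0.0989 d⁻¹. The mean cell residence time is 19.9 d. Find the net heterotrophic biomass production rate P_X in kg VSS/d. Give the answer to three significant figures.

P_X ≈ 254 kg VSS/d

Y_obs = Y / (1 + k_d θ_c) = 0.318 / (1 + 0.0989 × 19.9) = 0.318 / 2.968 = 0.1071.
ΔS = 1850 − 14.9 = 1835 mg/L, so the substrate removal rate is 1290 × 1835/1000 = 2367 kg bCOD/d.
So the net sludge growth is P_X = 0.1071 × 2367 = 253.6 kg VSS/d.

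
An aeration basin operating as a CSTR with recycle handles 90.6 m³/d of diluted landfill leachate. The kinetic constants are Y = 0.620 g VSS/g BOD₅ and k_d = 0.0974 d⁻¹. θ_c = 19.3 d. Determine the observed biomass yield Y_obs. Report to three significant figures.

The observed yield is Y_obs = Y/(1 + k_d·θ_c) = 0.620 / (1 + 0.0974 × 19.3) = 0.620 / 2.880 = 0.2153 g VSS per g BOD₅ removed.

Y_obs ≈ 0.215 g VSS/g BOD₅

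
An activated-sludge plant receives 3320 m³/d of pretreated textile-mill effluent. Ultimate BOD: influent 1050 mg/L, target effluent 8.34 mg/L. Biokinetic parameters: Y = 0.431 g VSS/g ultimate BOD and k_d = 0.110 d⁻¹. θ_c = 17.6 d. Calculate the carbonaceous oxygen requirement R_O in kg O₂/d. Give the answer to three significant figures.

The observed yield is Y_obs = Y/(1 + k_d·θ_c) = 0.431 / (1 + 0.110 × 17.6) = 0.431 / 2.936 = 0.1468 g VSS per g ultimate BOD removed.
ΔS = 1050 − 8.34 = 1042 mg/L, so the substrate removal rate is 3320 × 1042/1000 = 3458 kg ultimate BOD/d.
Biomass synthesised: P_X = Y_obs × 3458 = 507.7 kg VSS/d.
R_O = Q·(S₀ − S) − 1.42·P_X = 3458 − 1.42 × 507.7 = 2737 kg O₂/d.

R_O ≈ 2740 kg O₂/d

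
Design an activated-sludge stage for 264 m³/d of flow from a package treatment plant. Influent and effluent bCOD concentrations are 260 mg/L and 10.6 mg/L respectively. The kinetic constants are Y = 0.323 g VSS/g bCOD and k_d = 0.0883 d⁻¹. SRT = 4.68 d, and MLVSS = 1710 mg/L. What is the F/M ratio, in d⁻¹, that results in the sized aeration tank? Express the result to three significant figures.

Rearranging the biomass balance for a CMAS with decay, V = Y·Q·ΔS·θ_c / [X·(1+k_d θ_c)] = 0.323 × 264 × (260 − 10.6) × 4.68 / [1710 × (1 + 0.0883 × 4.68)] = 9.95×10^4 / 2417 = 41.18 m³.
F/M = applied load / biomass = Q·S₀/(V·X) = 264 × 260 / (41.18 × 1710) = 0.9746 d⁻¹.

F/M ≈ 0.975 d⁻¹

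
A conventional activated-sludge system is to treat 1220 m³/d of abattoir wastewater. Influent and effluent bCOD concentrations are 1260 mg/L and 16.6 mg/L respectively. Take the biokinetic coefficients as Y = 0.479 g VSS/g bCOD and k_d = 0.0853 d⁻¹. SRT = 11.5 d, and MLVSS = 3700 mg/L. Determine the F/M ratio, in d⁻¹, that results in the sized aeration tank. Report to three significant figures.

F/M ≈ 0.364 d⁻¹

From the SRT design equation V = Y Q (S₀−S) θ_c / [X (1 + k_d θ_c)] = 0.479 × 1220 × (1260 − 16.6) × 11.5 / [3700 × (1 + 0.0853 × 11.5)] = 8.36×10^6 / 7330 = 1140 m³.
Food-to-microorganism ratio F/M = Q S₀ / (V X) = 1220 × 1260 / (1140 × 3700) = 0.3644 d⁻¹.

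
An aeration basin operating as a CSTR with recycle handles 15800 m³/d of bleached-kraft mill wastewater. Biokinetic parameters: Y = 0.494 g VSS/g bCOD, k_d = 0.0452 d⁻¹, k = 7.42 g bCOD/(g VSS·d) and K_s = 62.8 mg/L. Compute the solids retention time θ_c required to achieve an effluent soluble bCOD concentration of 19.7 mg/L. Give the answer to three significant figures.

At the target effluent, Y k S/(K_s+S) = 0.494×7.42×19.7/82.50 = 0.8753 d⁻¹.
1/θ_c = 0.8753 − 0.0452 = 0.8301 d⁻¹, so θ_c = 1.205 d.

θ_c ≈ 1.20 d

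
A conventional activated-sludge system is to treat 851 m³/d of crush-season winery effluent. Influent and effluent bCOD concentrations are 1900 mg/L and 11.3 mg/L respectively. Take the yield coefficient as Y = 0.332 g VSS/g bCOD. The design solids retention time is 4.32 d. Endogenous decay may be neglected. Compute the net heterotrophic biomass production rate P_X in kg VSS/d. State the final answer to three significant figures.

P_X ≈ 534 kg VSS/d

With endogenous decay neglected, the observed yield equals the true yield: Y_obs = Y = 0.332 g VSS/g bCOD.
ΔS = 1900 − 11.3 = 1889 mg/L, so the substrate removal rate is 851 × 1889/1000 = 1607 kg bCOD/d.
Biomass produced: P_X = Y_obs·Q·ΔS = 0.3320 × 1607 ≈ 533.6 kg VSS/d.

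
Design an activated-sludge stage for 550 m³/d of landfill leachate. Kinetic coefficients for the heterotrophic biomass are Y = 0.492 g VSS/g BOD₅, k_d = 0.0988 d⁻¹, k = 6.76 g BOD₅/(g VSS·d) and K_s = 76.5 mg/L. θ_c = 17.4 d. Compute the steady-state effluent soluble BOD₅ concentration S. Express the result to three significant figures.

S ≈ 3.77 mg/L

Effluent substrate depends only on kinetics and SRT: S = K_s(1 + k_d θ_c) / [θ_c(Yk − k_d) − 1] = 76.5 × (1 + 0.0988 × 17.4) / [17.4 × (0.492 × 6.76 − 0.0988) − 1] = 208.0 / 55.15 = 3.772 mg/L.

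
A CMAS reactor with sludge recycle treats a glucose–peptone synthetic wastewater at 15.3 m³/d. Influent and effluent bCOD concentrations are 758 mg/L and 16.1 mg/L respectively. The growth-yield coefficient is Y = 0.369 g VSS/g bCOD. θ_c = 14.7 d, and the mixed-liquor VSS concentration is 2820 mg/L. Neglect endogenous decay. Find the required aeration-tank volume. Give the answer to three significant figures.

V ≈ 21.8 m³

V·X = Y·Q·ΔS·θ_c gives V = 0.369 × 15.3 × (758 − 16.1) × 14.7 / 2820 = 21.83 m³.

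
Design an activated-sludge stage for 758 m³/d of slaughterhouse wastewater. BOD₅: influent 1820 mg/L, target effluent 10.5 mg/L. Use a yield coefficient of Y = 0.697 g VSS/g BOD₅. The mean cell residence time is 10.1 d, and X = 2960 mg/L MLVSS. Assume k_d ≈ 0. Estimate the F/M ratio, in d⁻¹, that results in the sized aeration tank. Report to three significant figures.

F/M ≈ 0.143 d⁻¹

V·X = Y·Q·ΔS·θ_c gives V = 0.697 × 758 × (1820 − 10.5) × 10.1 / 2960 = 3262 m³.
F/M = applied load / biomass = Q·S₀/(V·X) = 758 × 1820 / (3262 × 2960) = 0.1429 d⁻¹.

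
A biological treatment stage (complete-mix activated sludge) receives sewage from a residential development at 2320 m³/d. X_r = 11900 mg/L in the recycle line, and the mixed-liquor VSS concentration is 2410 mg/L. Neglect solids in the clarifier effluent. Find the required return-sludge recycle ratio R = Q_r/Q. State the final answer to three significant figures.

R ≈ 0.254

Mass balance around the secondary clarifier (neglecting effluent solids): R = X / (X_r − X) = 2410 / (11900 − 2410) = 0.2540.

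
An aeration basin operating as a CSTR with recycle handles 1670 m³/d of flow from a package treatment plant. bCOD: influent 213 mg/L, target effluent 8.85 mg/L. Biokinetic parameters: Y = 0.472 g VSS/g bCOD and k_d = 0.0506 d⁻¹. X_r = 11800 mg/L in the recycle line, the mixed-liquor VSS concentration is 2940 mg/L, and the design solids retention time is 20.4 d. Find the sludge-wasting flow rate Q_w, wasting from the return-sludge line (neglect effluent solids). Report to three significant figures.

Q_w ≈ 6.71 m³/d

Rearranging the biomass balance for a CMAS with decay, V = Y·Q·ΔS·θ_c / [X·(1+k_d θ_c)] = 0.472 × 1670 × (213 − 8.85) × 20.4 / [2940 × (1 + 0.0506 × 20.4)] = 3.28×10^6 / 5975 = 549.4 m³.
Wasting from the return line (neglecting effluent solids): Q_w = V·X / (θ_c·X_r) = 549.4 × 2940 / (20.4 × 11800) = 6.710 m³/d.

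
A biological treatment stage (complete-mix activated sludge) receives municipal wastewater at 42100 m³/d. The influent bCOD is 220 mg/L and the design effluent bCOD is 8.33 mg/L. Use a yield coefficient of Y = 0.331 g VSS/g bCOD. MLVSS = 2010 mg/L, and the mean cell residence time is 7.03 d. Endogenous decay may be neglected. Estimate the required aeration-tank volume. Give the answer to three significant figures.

With k_d = 0 the design equation reduces to V = Y Q (S₀−S) θ_c / X = 0.331 × 42100 × (220 − 8.33) × 7.03 / 2010 = 10316 m³.

V ≈ 10300 m³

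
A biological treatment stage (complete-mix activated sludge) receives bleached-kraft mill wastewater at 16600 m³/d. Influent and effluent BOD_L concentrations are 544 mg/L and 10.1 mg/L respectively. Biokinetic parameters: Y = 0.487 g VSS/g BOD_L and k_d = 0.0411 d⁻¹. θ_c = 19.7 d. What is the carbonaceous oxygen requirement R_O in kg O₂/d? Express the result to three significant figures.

Correct the yield for decay: Y_obs = Y/(1 + k_d θ_c) = 0.487 / (1 + 0.0411 × 19.7) = 0.487 / 1.810 = 0.2691.
ΔS = 544 − 10.1 = 533.9 mg/L, so the substrate removal rate is 16600 × 533.9/1000 = 8863 kg BOD_L/d.
P_X = Y_obs·Q·(S₀ − S) = 0.2691 × 8863 = 2385 kg VSS/d.
R_O = Q·ΔS − 1.42 P_X = 8863 − 3387 = 5476 kg O₂/d.

R_O ≈ 5480 kg O₂/d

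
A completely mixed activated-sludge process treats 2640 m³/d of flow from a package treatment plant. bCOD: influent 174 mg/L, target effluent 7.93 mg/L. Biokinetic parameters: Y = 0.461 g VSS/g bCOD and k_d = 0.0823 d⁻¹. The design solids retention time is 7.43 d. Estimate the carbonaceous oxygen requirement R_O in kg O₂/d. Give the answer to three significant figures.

Y_obs = Y / (1 + k_d θ_c) = 0.461 / (1 + 0.0823 × 7.43) = 0.461 / 1.611 = 0.2861.
Q·(S₀ − S) = 2640 × (174 − 7.93) × 10⁻³ = 438.4 kg/d removed.
Net sludge production P_X = 0.2861 × 438.4 = 125.4 kg VSS/d.
R_O = Q·(S₀ − S) − 1.42·P_X = 438.4 − 1.42 × 125.4 = 260.3 kg O₂/d.

R_O ≈ 260 kg O₂/d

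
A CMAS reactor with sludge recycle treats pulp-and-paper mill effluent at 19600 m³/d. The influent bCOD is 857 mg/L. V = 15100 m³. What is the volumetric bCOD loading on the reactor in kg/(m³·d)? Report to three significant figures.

Applied bCOD load per unit volume = Q·S₀/V = (19600 × 857/1000)/15100 = 1.112 kg bCOD·m⁻³·d⁻¹.

L_v ≈ 1.11 kg bCOD/(m³·d)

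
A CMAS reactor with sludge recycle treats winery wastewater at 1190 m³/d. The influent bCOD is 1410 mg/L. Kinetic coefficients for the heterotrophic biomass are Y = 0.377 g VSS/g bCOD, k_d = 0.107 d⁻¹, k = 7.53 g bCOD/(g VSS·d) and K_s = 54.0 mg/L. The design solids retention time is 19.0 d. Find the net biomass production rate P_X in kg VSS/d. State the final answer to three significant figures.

Effluent substrate depends only on kinetics and SRT: S = K_s(1 + k_d θ_c) / [θ_c(Yk − k_d) − 1] = 54.0 × (1 + 0.107 × 19.0) / [19.0 × (0.377 × 7.53 − 0.107) − 1] = 163.8 / 50.90 = 3.217 mg/L.
Y_obs = Y / (1 + k_d θ_c) = 0.377 / (1 + 0.107 × 19.0) = 0.377 / 3.033 = 0.1243.
Q·(S₀ − S) = 1190 × (1410 − 3.22) × 10⁻³ = 1674 kg/d removed.
Biomass produced: P_X = Y_obs·Q·ΔS = 0.1243 × 1674 ≈ 208.1 kg VSS/d.

P_X ≈ 208 kg VSS/d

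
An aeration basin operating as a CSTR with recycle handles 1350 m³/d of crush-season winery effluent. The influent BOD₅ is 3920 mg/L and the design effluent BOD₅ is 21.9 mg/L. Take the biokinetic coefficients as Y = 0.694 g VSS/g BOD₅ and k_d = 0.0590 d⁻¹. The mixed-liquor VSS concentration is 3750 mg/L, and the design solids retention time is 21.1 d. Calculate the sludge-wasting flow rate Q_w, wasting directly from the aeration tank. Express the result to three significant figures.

Q_w ≈ 434 m³/d

Rearranging the biomass balance for a CMAS with decay, V = Y·Q·ΔS·θ_c / [X·(1+k_d θ_c)] = 0.694 × 1350 × (3920 − 21.9) × 21.1 / [3750 × (1 + 0.0590 × 21.1)] = 7.71×10^7 / 8418 = 9154 m³.
With mixed-liquor wasting, θ_c = V/Q_w, so Q_w = V/θ_c = 9154/21.1 = 433.8 m³/d.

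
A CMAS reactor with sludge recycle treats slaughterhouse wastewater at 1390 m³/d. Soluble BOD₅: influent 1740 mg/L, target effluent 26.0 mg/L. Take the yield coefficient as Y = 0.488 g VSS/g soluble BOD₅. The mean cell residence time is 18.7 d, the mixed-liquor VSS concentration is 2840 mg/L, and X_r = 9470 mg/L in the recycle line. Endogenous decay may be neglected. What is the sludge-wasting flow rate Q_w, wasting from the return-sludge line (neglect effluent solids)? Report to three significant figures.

With k_d = 0 the design equation reduces to V = Y Q (S₀−S) θ_c / X = 0.488 × 1390 × (1740 − 26.0) × 18.7 / 2840 = 7655 m³.
θ_c = V·X/(Q_w·X_r) when wasting from the recycle, so Q_w = V·X/(θ_c·X_r) = 7655 × 2840 / (18.7 × 9470) = 122.8 m³/d.

Q_w ≈ 123 m³/d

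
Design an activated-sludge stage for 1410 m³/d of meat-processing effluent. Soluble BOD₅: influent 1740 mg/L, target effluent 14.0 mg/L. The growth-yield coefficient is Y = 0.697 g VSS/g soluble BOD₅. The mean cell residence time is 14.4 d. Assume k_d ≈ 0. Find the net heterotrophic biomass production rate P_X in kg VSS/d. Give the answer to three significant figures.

Since k_d ≈ 0, Y_obs = Y = 0.697 g VSS/g soluble BOD₅.
Q·(S₀ − S) = 1410 × (1740 − 14.0) × 10⁻³ = 2434 kg/d removed.
Biomass produced: P_X = Y_obs·Q·ΔS = 0.6970 × 2434 ≈ 1696 kg VSS/d.

P_X ≈ 1700 kg VSS/d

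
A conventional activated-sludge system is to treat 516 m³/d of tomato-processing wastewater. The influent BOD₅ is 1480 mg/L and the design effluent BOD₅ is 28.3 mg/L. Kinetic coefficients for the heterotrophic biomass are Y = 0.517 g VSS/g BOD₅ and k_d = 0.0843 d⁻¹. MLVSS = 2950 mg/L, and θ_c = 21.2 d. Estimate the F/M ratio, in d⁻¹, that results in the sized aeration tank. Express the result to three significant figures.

F/M ≈ 0.259 d⁻¹

Steady-state biomass mass balance: V·X·(1 + k_d·θ_c) = Y·Q·(S₀ − S)·θ_c, so V = 0.517 × 516 × (1480 − 28.3) × 21.2 / [2950 × (1 + 0.0843 × 21.2)] = 8.21×10^6 / 8222 = 998.5 m³.
F/M = applied load / biomass = Q·S₀/(V·X) = 516 × 1480 / (998.5 × 2950) = 0.2593 d⁻¹.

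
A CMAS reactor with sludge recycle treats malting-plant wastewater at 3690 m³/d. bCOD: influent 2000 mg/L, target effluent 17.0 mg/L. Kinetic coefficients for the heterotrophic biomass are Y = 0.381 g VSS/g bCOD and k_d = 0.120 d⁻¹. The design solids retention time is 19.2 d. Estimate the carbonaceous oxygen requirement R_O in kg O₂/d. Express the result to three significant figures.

Correct the yield for decay: Y_obs = Y/(1 + k_d θ_c) = 0.381 / (1 + 0.120 × 19.2) = 0.381 / 3.304 = 0.1153.
Q·(S₀ − S) = 3690 × (2000 − 17.0) × 10⁻³ = 7317 kg/d removed.
P_X = Y_obs·Q·(S₀ − S) = 0.1153 × 7317 = 843.8 kg VSS/d.
R_O = Q·(S₀ − S) − 1.42·P_X = 7317 − 1.42 × 843.8 = 6119 kg O₂/d.

R_O ≈ 6120 kg O₂/d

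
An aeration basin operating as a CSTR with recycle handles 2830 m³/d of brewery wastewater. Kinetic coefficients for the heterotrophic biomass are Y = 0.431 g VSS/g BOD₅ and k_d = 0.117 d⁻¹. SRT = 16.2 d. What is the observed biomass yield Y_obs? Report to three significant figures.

Y_obs ≈ 0.149 g VSS/g BOD₅

Correct the yield for decay: Y_obs = Y/(1 + k_d θ_c) = 0.431 / (1 + 0.117 × 16.2) = 0.431 / 2.895 = 0.1489.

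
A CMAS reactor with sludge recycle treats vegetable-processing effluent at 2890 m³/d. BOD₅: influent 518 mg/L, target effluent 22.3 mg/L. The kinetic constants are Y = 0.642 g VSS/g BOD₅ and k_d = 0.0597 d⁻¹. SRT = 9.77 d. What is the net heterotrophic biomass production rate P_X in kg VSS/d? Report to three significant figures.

P_X ≈ 581 kg VSS/d

Correct the yield for decay: Y_obs = Y/(1 + k_d θ_c) = 0.642 / (1 + 0.0597 × 9.77) = 0.642 / 1.583 = 0.4055.
Mass of BOD₅ removed per day: Q(S₀ − S) = 2890 × 495.7 g/m³ = 1433 kg/d.
Net biomass production P_X = Y_obs × Q·(S₀ − S) = 0.4055 × 1433 = 580.9 kg VSS/d.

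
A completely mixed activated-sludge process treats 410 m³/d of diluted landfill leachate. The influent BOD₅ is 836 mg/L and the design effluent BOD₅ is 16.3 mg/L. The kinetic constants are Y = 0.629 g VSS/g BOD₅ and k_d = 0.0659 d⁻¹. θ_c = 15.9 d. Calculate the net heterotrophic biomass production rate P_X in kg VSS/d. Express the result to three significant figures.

Y_obs = Y / (1 + k_d θ_c) = 0.629 / (1 + 0.0659 × 15.9) = 0.629 / 2.048 = 0.3072.
ΔS = 836 − 16.3 = 819.7 mg/L, so the substrate removal rate is 410 × 819.7/1000 = 336.1 kg BOD₅/d.
Biomass produced: P_X = Y_obs·Q·ΔS = 0.3072 × 336.1 ≈ 103.2 kg VSS/d.

P_X ≈ 103 kg VSS/d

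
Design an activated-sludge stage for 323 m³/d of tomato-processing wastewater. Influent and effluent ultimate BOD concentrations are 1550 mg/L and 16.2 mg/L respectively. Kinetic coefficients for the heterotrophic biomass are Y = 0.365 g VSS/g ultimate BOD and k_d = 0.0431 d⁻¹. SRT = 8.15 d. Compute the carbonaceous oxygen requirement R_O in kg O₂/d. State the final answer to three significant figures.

R_O ≈ 305 kg O₂/d

Observed yield with endogenous decay: Y_obs = Y / (1 + k_d·θ_c) = 0.365 / (1 + 0.0431 × 8.15) = 0.365 / 1.351 = 0.2701 g VSS/g ultimate BOD.
Substrate removed = Q·(S₀ − S) = 323 m³/d × (1550 − 16.2) g/m³ = 4.95×10^5 g/d = 495.4 kg/d.
P_X = Y_obs·Q·(S₀ − S) = 0.2701 × 495.4 = 133.8 kg VSS/d.
Carbonaceous O₂ demand = substrate oxidised − cell-mass equivalent = 495.4 − 1.42 × 133.8 = 305.4 kg O₂/d.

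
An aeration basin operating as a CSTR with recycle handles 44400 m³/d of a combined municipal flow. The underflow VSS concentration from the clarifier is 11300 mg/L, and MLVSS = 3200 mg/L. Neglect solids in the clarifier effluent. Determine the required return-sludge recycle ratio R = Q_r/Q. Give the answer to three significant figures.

R ≈ 0.395

R = Q_r/Q = X/(X_r − X) = 3200 / (11300 − 3200) = 0.3951.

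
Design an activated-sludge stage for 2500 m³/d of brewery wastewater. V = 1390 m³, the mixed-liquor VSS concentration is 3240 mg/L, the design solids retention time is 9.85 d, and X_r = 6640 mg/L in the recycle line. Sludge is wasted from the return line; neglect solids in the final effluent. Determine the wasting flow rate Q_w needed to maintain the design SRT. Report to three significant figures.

Q_w ≈ 68.9 m³/d

Wasting from the return line (neglecting effluent solids): Q_w = V·X / (θ_c·X_r) = 1390 × 3240 / (9.85 × 6640) = 68.86 m³/d.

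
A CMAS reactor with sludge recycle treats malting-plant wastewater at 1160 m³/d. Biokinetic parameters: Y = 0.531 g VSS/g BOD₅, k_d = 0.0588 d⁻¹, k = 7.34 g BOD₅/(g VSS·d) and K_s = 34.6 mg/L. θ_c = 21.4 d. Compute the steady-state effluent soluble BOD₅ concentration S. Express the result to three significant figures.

For a completely mixed reactor with recycle the Lawrence–McCarty relation gives S = K_s·(1 + k_d·θ_c) / [θ_c·(Y·k − k_d) − 1] = 34.6 × (1 + 0.0588 × 21.4) / [21.4 × (0.531 × 7.34 − 0.0588) − 1] = 78.14 / 81.15 = 0.9629 mg/L.

S ≈ 0.963 mg/L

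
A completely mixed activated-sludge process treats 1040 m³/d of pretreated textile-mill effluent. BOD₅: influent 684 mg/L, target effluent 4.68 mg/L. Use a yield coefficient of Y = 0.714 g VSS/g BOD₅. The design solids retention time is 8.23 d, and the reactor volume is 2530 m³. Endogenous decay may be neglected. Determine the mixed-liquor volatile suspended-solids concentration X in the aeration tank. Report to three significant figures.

From V·X = Y·Q·(S₀ − S)·θ_c (decay neglected): X = 0.714 × 1040 × (684 − 4.68) × 8.23 / 2530 = 1641 mg/L.

X ≈ 1640 mg/L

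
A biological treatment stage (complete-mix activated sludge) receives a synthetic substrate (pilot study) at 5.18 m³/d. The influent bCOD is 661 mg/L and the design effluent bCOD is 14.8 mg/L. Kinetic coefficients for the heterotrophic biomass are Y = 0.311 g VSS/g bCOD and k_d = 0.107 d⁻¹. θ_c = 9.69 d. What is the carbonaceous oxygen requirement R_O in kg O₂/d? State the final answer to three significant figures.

R_O ≈ 2.62 kg O₂/d

The observed yield is Y_obs = Y/(1 + k_d·θ_c) = 0.311 / (1 + 0.107 × 9.69) = 0.311 / 2.037 = 0.1527 g VSS per g bCOD removed.
ΔS = 661 − 14.8 = 646.2 mg/L, so the substrate removal rate is 5.18 × 646.2/1000 = 3.347 kg bCOD/d.
P_X = Y_obs·Q·(S₀ − S) = 0.1527 × 3.347 = 0.5111 kg VSS/d.
R_O = Q·(S₀ − S) − 1.42·P_X = 3.347 − 1.42 × 0.5111 = 2.622 kg O₂/d.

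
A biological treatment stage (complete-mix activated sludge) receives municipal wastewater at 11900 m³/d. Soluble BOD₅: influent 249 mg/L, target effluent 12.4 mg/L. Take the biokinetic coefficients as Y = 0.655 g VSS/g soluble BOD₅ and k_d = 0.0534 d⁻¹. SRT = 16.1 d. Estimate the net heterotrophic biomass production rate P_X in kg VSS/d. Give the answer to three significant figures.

Y_obs = Y / (1 + k_d θ_c) = 0.655 / (1 + 0.0534 × 16.1) = 0.655 / 1.860 = 0.3522.
Substrate removed = Q·(S₀ − S) = 11900 m³/d × (249 − 12.4) g/m³ = 2.82×10^6 g/d = 2816 kg/d.
Net biomass production P_X = Y_obs × Q·(S₀ − S) = 0.3522 × 2816 = 991.6 kg VSS/d.

P_X ≈ 992 kg VSS/d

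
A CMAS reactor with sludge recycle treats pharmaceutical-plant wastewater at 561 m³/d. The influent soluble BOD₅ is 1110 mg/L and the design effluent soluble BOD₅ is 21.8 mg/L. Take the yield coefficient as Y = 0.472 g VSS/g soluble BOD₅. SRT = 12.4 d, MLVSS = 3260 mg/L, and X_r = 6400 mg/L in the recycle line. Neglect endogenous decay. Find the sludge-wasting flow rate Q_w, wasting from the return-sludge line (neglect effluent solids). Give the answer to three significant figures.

Biomass mass balance (decay neglected): V·X = Y·Q·(S₀ − S)·θ_c, so V = 0.472 × 561 × (1110 − 21.8) × 12.4 / 3260 = 1096 m³.
Wasting from the return line (neglecting effluent solids): Q_w = V·X / (θ_c·X_r) = 1096 × 3260 / (12.4 × 6400) = 45.02 m³/d.

Q_w ≈ 45.0 m³/d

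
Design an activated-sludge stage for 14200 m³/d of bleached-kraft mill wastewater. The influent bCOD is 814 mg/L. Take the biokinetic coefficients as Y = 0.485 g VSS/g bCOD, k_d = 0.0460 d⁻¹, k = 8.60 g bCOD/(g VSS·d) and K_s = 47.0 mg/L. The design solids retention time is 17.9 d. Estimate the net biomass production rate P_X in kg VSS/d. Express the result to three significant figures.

P_X ≈ 3070 kg VSS/d

From the Monod/SRT balance for a CMAS, S = K_s·(1+k_d θ_c)/[θ_c·(Y k − k_d) − 1] = 47.0 × (1 + 0.0460 × 17.9) / [17.9 × (0.485 × 8.60 − 0.0460) − 1] = 85.70 / 72.84 = 1.177 mg/L.
Correct the yield for decay: Y_obs = Y/(1 + k_d θ_c) = 0.485 / (1 + 0.0460 × 17.9) = 0.485 / 1.823 = 0.2660.
ΔS = 814 − 1.18 = 812.8 mg/L, so the substrate removal rate is 14200 × 812.8/1000 = 11542 kg bCOD/d.
So the net sludge growth is P_X = 0.2660 × 11542 = 3070 kg VSS/d.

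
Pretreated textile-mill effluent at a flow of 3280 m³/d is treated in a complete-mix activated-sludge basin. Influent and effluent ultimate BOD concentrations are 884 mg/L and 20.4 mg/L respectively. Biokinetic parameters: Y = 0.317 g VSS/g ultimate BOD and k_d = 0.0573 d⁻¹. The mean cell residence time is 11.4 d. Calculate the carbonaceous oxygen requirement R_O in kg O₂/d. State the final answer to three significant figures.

R_O ≈ 2060 kg O₂/d

Correct the yield for decay: Y_obs = Y/(1 + k_d θ_c) = 0.317 / (1 + 0.0573 × 11.4) = 0.317 / 1.653 = 0.1917.
Substrate removed = Q·(S₀ − S) = 3280 m³/d × (884 − 20.4) g/m³ = 2.83×10^6 g/d = 2833 kg/d.
Net sludge production P_X = 0.1917 × 2833 = 543.1 kg VSS/d.
R_O = Q·ΔS − 1.42 P_X = 2833 − 771.3 = 2061 kg O₂/d.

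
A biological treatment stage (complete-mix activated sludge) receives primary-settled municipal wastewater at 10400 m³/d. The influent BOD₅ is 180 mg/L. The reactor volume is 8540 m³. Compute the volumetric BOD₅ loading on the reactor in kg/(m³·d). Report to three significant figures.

L_v ≈ 0.219 kg BOD₅/(m³·d)

Volumetric loading L_v = Q·S₀ / V = 10400 × 180 g/m³ / 8540 m³ = 219.2 g/(m³·d) = 0.2192 kg BOD₅/(m³·d).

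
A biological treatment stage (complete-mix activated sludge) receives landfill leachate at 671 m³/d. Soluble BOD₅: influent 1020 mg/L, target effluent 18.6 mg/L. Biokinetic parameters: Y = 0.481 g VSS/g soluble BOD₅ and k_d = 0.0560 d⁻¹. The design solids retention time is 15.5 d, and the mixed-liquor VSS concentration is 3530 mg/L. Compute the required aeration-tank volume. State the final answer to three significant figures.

From the SRT design equation V = Y Q (S₀−S) θ_c / [X (1 + k_d θ_c)] = 0.481 × 671 × (1020 − 18.6) × 15.5 / [3530 × (1 + 0.0560 × 15.5)] = 5.01×10^6 / 6594 = 759.7 m³.

V ≈ 760 m³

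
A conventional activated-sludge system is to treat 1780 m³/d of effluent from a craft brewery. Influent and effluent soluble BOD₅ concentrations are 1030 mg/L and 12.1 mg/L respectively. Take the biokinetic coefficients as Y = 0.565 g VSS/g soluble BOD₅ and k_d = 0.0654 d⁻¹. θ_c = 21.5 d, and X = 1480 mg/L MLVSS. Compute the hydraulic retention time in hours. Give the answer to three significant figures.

τ ≈ 83.3 h

From the SRT design equation V = Y Q (S₀−S) θ_c / [X (1 + k_d θ_c)] = 0.565 × 1780 × (1030 − 12.1) × 21.5 / [1480 × (1 + 0.0654 × 21.5)] = 2.2×10^7 / 3561 = 6181 m³.
τ = V/Q = 6181/1780 = 3.472 d, or 83.34 h.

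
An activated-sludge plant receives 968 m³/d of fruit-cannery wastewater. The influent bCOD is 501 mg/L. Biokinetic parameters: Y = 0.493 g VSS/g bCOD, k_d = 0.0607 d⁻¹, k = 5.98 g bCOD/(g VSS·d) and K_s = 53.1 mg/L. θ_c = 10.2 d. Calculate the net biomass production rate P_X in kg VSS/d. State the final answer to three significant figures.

Effluent substrate depends only on kinetics and SRT: S = K_s(1 + k_d θ_c) / [θ_c(Yk − k_d) − 1] = 53.1 × (1 + 0.0607 × 10.2) / [10.2 × (0.493 × 5.98 − 0.0607) − 1] = 85.98 / 28.45 = 3.022 mg/L.
Correct the yield for decay: Y_obs = Y/(1 + k_d θ_c) = 0.493 / (1 + 0.0607 × 10.2) = 0.493 / 1.619 = 0.3045.
Q·(S₀ − S) = 968 × (501 − 3.02) × 10⁻³ = 482.0 kg/d removed.
P_X = Y_obs · Q(S₀ − S) = 0.3045 × 482.0 = 146.8 kg VSS/d.

P_X ≈ 147 kg VSS/d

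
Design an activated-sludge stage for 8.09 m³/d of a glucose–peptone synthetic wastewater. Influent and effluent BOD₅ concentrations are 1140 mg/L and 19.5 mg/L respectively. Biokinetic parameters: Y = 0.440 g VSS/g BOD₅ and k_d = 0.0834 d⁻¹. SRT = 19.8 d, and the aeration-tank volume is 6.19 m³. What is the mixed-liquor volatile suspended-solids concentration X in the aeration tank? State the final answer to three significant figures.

X ≈ 4810 mg/L

X = Y·Q·ΔS·θ_c / [V·(1 + k_d θ_c)] = 0.440 × 8.09 × (1140 − 19.5) × 19.8 / [6.19 × (1 + 0.0834 × 19.8)] = 4812 mg/L.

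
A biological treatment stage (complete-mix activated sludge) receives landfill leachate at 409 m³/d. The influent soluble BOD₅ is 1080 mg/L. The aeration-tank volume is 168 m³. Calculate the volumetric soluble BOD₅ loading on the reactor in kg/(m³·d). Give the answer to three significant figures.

Applied soluble BOD₅ load per unit volume = Q·S₀/V = (409 × 1080/1000)/168.0 = 2.629 kg soluble BOD₅·m⁻³·d⁻¹.

L_v ≈ 2.63 kg soluble BOD₅/(m³·d)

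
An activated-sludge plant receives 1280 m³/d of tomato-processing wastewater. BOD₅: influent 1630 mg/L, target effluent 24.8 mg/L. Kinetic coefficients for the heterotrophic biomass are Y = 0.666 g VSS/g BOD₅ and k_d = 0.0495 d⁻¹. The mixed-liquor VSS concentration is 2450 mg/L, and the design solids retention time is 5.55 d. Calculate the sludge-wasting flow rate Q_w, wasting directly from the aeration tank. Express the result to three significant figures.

Rearranging the biomass balance for a CMAS with decay, V = Y·Q·ΔS·θ_c / [X·(1+k_d θ_c)] = 0.666 × 1280 × (1630 − 24.8) × 5.55 / [2450 × (1 + 0.0495 × 5.55)] = 7.59×10^6 / 3123 = 2432 m³.
Wasting from the aeration tank: Q_w = V / θ_c = 2432 / 5.55 = 438.2 m³/d.

Q_w ≈ 438 m³/d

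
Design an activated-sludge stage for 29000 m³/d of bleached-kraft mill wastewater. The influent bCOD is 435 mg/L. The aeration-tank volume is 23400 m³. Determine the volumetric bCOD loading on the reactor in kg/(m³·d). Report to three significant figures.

Volumetric loading L_v = Q·S₀ / V = 29000 × 435 g/m³ / 23400 m³ = 539.1 g/(m³·d) = 0.5391 kg bCOD/(m³·d).

L_v ≈ 0.539 kg bCOD/(m³·d)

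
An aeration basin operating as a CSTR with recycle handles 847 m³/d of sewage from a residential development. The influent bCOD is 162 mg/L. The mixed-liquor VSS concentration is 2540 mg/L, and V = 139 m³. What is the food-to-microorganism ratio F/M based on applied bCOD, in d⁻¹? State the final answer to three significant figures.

F/M ≈ 0.389 d⁻¹

Food-to-microorganism ratio F/M = Q S₀ / (V X) = 847 × 162 / (139.0 × 2540) = 0.3886 d⁻¹.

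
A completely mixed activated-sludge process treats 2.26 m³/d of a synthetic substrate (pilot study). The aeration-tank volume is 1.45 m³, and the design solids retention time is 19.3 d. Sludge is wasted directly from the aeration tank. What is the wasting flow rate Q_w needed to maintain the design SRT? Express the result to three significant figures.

Q_w ≈ 0.0751 m³/d

For wasting at MLVSS concentration, Q_w = V/θ_c = 1.450/19.3 = 0.07513 m³/d.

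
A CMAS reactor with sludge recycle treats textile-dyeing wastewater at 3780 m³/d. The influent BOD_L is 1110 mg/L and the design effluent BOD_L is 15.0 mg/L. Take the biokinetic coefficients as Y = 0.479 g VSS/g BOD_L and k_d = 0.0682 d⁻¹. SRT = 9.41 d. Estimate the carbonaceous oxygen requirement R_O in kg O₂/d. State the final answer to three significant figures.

Observed yield with endogenous decay: Y_obs = Y / (1 + k_d·θ_c) = 0.479 / (1 + 0.0682 × 9.41) = 0.479 / 1.642 = 0.2918 g VSS/g BOD_L.
Mass of BOD_L removed per day: Q(S₀ − S) = 3780 × 1095 g/m³ = 4139 kg/d.
P_X = Y_obs·Q·(S₀ − S) = 0.2918 × 4139 = 1208 kg VSS/d.
R_O = Q·(S₀ − S) − 1.42·P_X = 4139 − 1.42 × 1208 = 2424 kg O₂/d.

R_O ≈ 2420 kg O₂/d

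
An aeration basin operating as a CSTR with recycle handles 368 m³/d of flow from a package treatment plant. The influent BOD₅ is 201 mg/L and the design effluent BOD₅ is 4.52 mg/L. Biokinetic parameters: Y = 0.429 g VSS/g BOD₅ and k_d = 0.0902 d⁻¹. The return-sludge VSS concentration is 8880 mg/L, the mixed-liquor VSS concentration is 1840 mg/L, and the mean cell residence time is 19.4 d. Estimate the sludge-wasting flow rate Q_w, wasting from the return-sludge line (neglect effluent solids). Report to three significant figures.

Q_w ≈ 1.27 m³/d

Rearranging the biomass balance for a CMAS with decay, V = Y·Q·ΔS·θ_c / [X·(1+k_d θ_c)] = 0.429 × 368 × (201 − 4.52) × 19.4 / [1840 × (1 + 0.0902 × 19.4)] = 6.02×10^5 / 5060 = 118.9 m³.
θ_c = V·X/(Q_w·X_r) when wasting from the recycle, so Q_w = V·X/(θ_c·X_r) = 118.9 × 1840 / (19.4 × 8880) = 1.270 m³/d.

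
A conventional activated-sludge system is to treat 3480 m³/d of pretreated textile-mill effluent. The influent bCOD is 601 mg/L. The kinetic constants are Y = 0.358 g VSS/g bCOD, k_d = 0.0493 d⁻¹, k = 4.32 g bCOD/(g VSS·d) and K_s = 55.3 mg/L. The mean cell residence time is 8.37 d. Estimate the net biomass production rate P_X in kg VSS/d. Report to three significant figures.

P_X ≈ 524 kg VSS/d

From the Monod/SRT balance for a CMAS, S = K_s·(1+k_d θ_c)/[θ_c·(Y k − k_d) − 1] = 55.3 × (1 + 0.0493 × 8.37) / [8.37 × (0.358 × 4.32 − 0.0493) − 1] = 78.12 / 11.53 = 6.774 mg/L.
Correct the yield for decay: Y_obs = Y/(1 + k_d θ_c) = 0.358 / (1 + 0.0493 × 8.37) = 0.358 / 1.413 = 0.2534.
Q·(S₀ − S) = 3480 × (601 − 6.77) × 10⁻³ = 2068 kg/d removed.
Net biomass production P_X = Y_obs × Q·(S₀ − S) = 0.2534 × 2068 = 524.1 kg VSS/d.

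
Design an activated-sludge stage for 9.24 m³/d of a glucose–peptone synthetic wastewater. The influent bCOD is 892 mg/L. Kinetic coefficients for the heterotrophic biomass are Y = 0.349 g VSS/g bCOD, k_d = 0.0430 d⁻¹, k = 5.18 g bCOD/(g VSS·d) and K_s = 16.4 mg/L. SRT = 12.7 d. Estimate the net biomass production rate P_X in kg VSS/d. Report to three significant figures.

Effluent substrate depends only on kinetics and SRT: S = K_s(1 + k_d θ_c) / [θ_c(Yk − k_d) − 1] = 16.4 × (1 + 0.0430 × 12.7) / [12.7 × (0.349 × 5.18 − 0.0430) − 1] = 25.36 / 21.41 = 1.184 mg/L.
The observed yield is Y_obs = Y/(1 + k_d·θ_c) = 0.349 / (1 + 0.0430 × 12.7) = 0.349 / 1.546 = 0.2257 g VSS per g bCOD removed.
Mass of bCOD removed per day: Q(S₀ − S) = 9.24 × 890.8 g/m³ = 8.231 kg/d.
So the net sludge growth is P_X = 0.2257 × 8.231 = 1.858 kg VSS/d.

P_X ≈ 1.86 kg VSS/d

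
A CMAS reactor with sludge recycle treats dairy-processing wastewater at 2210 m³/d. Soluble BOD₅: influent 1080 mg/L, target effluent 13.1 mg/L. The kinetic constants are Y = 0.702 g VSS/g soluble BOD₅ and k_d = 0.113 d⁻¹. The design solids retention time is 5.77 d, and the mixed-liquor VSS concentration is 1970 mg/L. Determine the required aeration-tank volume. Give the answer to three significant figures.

V ≈ 2930 m³

Steady-state biomass mass balance: V·X·(1 + k_d·θ_c) = Y·Q·(S₀ − S)·θ_c, so V = 0.702 × 2210 × (1080 − 13.1) × 5.77 / [1970 × (1 + 0.113 × 5.77)] = 9.55×10^6 / 3254 = 2935 m³.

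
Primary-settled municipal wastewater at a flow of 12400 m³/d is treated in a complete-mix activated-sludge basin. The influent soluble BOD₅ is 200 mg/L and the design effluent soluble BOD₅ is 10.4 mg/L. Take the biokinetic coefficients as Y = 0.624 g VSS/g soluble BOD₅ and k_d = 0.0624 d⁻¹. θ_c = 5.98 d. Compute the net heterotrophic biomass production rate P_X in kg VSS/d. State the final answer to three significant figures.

P_X ≈ 1070 kg VSS/d

Observed yield with endogenous decay: Y_obs = Y / (1 + k_d·θ_c) = 0.624 / (1 + 0.0624 × 5.98) = 0.624 / 1.373 = 0.4544 g VSS/g soluble BOD₅.
Q·(S₀ − S) = 12400 × (200 − 10.4) × 10⁻³ = 2351 kg/d removed.
P_X = Y_obs · Q(S₀ − S) = 0.4544 × 2351 = 1068 kg VSS/d.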